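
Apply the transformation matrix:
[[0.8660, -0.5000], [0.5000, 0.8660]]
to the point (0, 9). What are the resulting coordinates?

Matrix multiplication:
[[0.8660, -0.5000], [0.5000, 0.8660]] × [0, 9]ᵀ
= [(0.8660)(0) + (-0.5000)(9), (0.5000)(0) + (0.8660)(9)]ᵀ
= [-4.5000, 7.7940]ᵀ
Result: (-4.5000, 7.7940)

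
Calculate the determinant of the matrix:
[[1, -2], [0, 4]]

For a 2×2 matrix [[a, b], [c, d]], det = ad - bc
det = (1)(4) - (-2)(0) = 4 - 0 = 4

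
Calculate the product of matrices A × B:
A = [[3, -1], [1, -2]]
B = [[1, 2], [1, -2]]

Matrix multiplication:
C[0][0] = 3×1 + -1×1 = 2
C[0][1] = 3×2 + -1×-2 = 8
C[1][0] = 1×1 + -2×1 = -1
C[1][1] = 1×2 + -2×-2 = 6
Result: [[2, 8], [-1, 6]]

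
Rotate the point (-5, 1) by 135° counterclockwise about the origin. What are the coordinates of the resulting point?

Rotation matrix for 135°: [[cos 135°, -sin 135°], [sin 135°, cos 135°]] ≈ [[-0.707107, -0.707107], [0.707107, -0.707107]]
[[-0.707107, -0.707107], [0.707107, -0.707107]] × [-5, 1]ᵀ ≈ [2.8284, -4.2426]ᵀ
Result: (2.8284, -4.2426)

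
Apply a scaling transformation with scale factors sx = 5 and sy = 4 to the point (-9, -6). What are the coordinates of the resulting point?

Scaling matrix:
[[5, 0], [0, 4]]
Result: (-9 × 5, -6 × 4) = (-45, -24)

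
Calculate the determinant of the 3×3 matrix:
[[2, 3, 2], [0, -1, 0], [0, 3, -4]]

Expansion along first row:
det = 2·det([[-1,0],[3,-4]]) - 3·det([[0,0],[0,-4]]) + 2·det([[0,-1],[0,3]])
    = 2·(-1·-4 - 0·3) - 3·(0·-4 - 0·0) + 2·(0·3 - -1·0)
    = 2·4 - 3·0 + 2·0
    = 8 + 0 + 0 = 8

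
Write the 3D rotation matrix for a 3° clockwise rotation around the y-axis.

Rotation matrix for clockwise 3° around y-axis:
A clockwise rotation by 3° is a counterclockwise rotation by -3°.
cos(-3°) = 0.9986, sin(-3°) = -0.0523
Result: [[0.9986, 0, -0.0523], [0, 1, 0], [0.0523, 0, 0.9986]]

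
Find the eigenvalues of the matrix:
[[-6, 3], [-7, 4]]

Characteristic equation: det(A - λI) = 0
λ² - (trace)λ + (det) = 0
trace = -6 + 4 = -2, det = (-6)(4) - (3)(-7) = -3
λ² - (-2)λ + (-3) = 0
λ = (-2 ± √((-2)² - 4·(-3))) / 2 = (-2 ± √16) / 2
Solving: λ = -3, 1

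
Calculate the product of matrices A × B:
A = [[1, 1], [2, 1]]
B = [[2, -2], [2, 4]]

Matrix multiplication:
C[0][0] = 1×2 + 1×2 = 4
C[0][1] = 1×-2 + 1×4 = 2
C[1][0] = 2×2 + 1×2 = 6
C[1][1] = 2×-2 + 1×4 = 0
Result: [[4, 2], [6, 0]]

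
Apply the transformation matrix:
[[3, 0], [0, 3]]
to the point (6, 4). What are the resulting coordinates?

Matrix multiplication:
[[3, 0], [0, 3]] × [6, 4]ᵀ
= [(3)(6) + (0)(4), (0)(6) + (3)(4)]ᵀ
= [18, 12]ᵀ
Result: (18, 12)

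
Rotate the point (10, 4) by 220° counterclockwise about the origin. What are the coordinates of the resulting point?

Rotation matrix for 220°: [[cos 220°, -sin 220°], [sin 220°, cos 220°]] ≈ [[-0.766044, 0.642788], [-0.642788, -0.766044]]
[[-0.766044, 0.642788], [-0.642788, -0.766044]] × [10, 4]ᵀ ≈ [-5.0893, -9.4921]ᵀ
Result: (-5.0893, -9.4921)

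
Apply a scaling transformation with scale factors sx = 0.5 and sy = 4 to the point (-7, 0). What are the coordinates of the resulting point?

Scaling matrix:
[[0.50, 0], [0, 4]]
Result: (-7 × 0.5, 0 × 4) = (-3.5, 0)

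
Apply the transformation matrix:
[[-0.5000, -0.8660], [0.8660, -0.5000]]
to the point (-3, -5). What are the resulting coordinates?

Matrix multiplication:
[[-0.5000, -0.8660], [0.8660, -0.5000]] × [-3, -5]ᵀ
= [(-0.5000)(-3) + (-0.8660)(-5), (0.8660)(-3) + (-0.5000)(-5)]ᵀ
= [5.8300, -0.0980]ᵀ
Result: (5.8300, -0.0980)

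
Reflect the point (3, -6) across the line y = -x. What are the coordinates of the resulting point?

Reflection across line y = -x: (3, -6) → (6, -3)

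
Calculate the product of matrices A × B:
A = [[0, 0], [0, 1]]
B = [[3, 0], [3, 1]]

Matrix multiplication:
C[0][0] = 0×3 + 0×3 = 0
C[0][1] = 0×0 + 0×1 = 0
C[1][0] = 0×3 + 1×3 = 3
C[1][1] = 0×0 + 1×1 = 1
Result: [[0, 0], [3, 1]]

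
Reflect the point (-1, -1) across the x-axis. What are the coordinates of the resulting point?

Reflection across x-axis: (-1, -1) → (-1, 1)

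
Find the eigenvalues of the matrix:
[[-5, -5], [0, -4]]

Characteristic equation: det(A - λI) = 0
λ² - (trace)λ + (det) = 0
trace = -5 + -4 = -9, det = (-5)(-4) - (-5)(0) = 20
λ² - (-9)λ + (20) = 0
λ = (-9 ± √((-9)² - 4·(20))) / 2 = (-9 ± √1) / 2
Solving: λ = -5, -4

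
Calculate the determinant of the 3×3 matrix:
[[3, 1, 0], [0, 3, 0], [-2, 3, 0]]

Expansion along first row:
det = 3·det([[3,0],[3,0]]) - 1·det([[0,0],[-2,0]]) + 0·det([[0,3],[-2,3]])
    = 3·(3·0 - 0·3) - 1·(0·0 - 0·-2) + 0·(0·3 - 3·-2)
    = 3·0 - 1·0 + 0·6
    = 0 + 0 + 0 = 0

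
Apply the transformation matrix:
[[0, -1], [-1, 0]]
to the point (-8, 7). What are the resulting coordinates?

Matrix multiplication:
[[0, -1], [-1, 0]] × [-8, 7]ᵀ
= [(0)(-8) + (-1)(7), (-1)(-8) + (0)(7)]ᵀ
= [-7, 8]ᵀ
Result: (-7, 8)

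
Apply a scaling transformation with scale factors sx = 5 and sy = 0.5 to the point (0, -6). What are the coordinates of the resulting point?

Scaling matrix:
[[5, 0], [0, 0.50]]
Result: (0 × 5, -6 × 0.5) = (0, -3)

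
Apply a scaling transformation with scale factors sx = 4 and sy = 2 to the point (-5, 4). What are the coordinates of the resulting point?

Scaling matrix:
[[4, 0], [0, 2]]
Result: (-5 × 4, 4 × 2) = (-20, 8)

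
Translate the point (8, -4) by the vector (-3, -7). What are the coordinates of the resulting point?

Translation by (-3, -7) (homogeneous matrix [[1, 0, -3], [0, 1, -7], [0, 0, 1]]):
x' = 8 + -3 = 5
y' = -4 + -7 = -11
Result: (5, -11)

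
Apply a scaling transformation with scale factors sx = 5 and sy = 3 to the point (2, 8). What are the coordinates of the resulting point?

Scaling matrix:
[[5, 0], [0, 3]]
Result: (2 × 5, 8 × 3) = (10, 24)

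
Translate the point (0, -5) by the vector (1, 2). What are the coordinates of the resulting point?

Translation by (1, 2) (homogeneous matrix [[1, 0, 1], [0, 1, 2], [0, 0, 1]]):
x' = 0 + 1 = 1
y' = -5 + 2 = -3
Result: (1, -3)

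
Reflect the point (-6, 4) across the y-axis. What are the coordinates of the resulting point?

Reflection across y-axis: (-6, 4) → (6, 4)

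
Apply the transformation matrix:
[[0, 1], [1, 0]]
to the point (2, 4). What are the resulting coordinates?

Matrix multiplication:
[[0, 1], [1, 0]] × [2, 4]ᵀ
= [(0)(2) + (1)(4), (1)(2) + (0)(4)]ᵀ
= [4, 2]ᵀ
Result: (4, 2)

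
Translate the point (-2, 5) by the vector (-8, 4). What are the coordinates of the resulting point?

Translation by (-8, 4) (homogeneous matrix [[1, 0, -8], [0, 1, 4], [0, 0, 1]]):
x' = -2 + -8 = -10
y' = 5 + 4 = 9
Result: (-10, 9)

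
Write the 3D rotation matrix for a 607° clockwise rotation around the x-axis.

Rotation matrix for clockwise 607° around x-axis:
A clockwise rotation by 607° is a counterclockwise rotation by -607°.
cos(-607°) = -0.3907, sin(-607°) = 0.9205
Result: [[1, 0, 0], [0, -0.3907, -0.9205], [0, 0.9205, -0.3907]]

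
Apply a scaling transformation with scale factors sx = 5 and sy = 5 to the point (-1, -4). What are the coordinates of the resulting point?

Scaling matrix:
[[5, 0], [0, 5]]
Result: (-1 × 5, -4 × 5) = (-5, -20)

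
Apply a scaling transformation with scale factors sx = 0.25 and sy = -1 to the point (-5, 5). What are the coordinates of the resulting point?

Scaling matrix:
[[0.25, 0], [0, -1]]
Result: (-5 × 0.25, 5 × -1) = (-1.25, -5)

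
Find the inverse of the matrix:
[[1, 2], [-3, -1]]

For [[a,b],[c,d]], inverse = (1/det)·[[d,-b],[-c,a]]
det = (1)(-1) - (2)(-3) = -1 - -6 = 5
Inverse = (1/5)·[[-1, -2], [3, 1]]
= [[-1/5, -2/5], [3/5, 1/5]]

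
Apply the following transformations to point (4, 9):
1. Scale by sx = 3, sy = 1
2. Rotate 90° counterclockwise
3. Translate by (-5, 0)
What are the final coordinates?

Step 1: Scale → (12, 9)
Step 2: Rotate 90° → (-9, 12)
Step 3: Translate → (-14, 12)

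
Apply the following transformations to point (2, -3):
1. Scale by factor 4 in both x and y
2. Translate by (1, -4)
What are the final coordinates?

Step 1: Scale (2, -3) by 4 → (8, -12)
Step 2: Translate by (1, -4) → (9, -16)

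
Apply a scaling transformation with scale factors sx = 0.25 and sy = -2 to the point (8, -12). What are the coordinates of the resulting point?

Scaling matrix:
[[0.25, 0], [0, -2]]
Result: (8 × 0.25, -12 × -2) = (2, 24)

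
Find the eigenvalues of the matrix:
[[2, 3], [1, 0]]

Characteristic equation: det(A - λI) = 0
λ² - (trace)λ + (det) = 0
trace = 2 + 0 = 2, det = (2)(0) - (3)(1) = -3
λ² - (2)λ + (-3) = 0
λ = (2 ± √((2)² - 4·(-3))) / 2 = (2 ± √16) / 2
Solving: λ = -1, 3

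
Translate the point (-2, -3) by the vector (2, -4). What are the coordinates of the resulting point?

Translation by (2, -4) (homogeneous matrix [[1, 0, 2], [0, 1, -4], [0, 0, 1]]):
x' = -2 + 2 = 0
y' = -3 + -4 = -7
Result: (0, -7)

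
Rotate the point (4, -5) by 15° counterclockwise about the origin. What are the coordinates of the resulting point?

Rotation matrix for 15°: [[cos 15°, -sin 15°], [sin 15°, cos 15°]] ≈ [[0.965926, -0.258819], [0.258819, 0.965926]]
[[0.965926, -0.258819], [0.258819, 0.965926]] × [4, -5]ᵀ ≈ [5.1578, -3.7944]ᵀ
Result: (5.1578, -3.7944)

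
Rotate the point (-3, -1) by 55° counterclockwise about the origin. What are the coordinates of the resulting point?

Rotation matrix for 55°: [[cos 55°, -sin 55°], [sin 55°, cos 55°]] ≈ [[0.573576, -0.819152], [0.819152, 0.573576]]
[[0.573576, -0.819152], [0.819152, 0.573576]] × [-3, -1]ᵀ ≈ [-0.9016, -3.0310]ᵀ
Result: (-0.9016, -3.0310)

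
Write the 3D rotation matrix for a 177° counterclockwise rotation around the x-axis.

Rotation matrix for counterclockwise 177° around x-axis:
cos(177°) = -0.9986, sin(177°) = 0.0523
Result: [[1, 0, 0], [0, -0.9986, -0.0523], [0, 0.0523, -0.9986]]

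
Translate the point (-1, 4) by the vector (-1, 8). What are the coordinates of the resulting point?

Translation by (-1, 8) (homogeneous matrix [[1, 0, -1], [0, 1, 8], [0, 0, 1]]):
x' = -1 + -1 = -2
y' = 4 + 8 = 12
Result: (-2, 12)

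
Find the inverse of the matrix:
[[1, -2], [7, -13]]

For [[a,b],[c,d]], inverse = (1/det)·[[d,-b],[-c,a]]
det = (1)(-13) - (-2)(7) = -13 - -14 = 1
Inverse = [[-13, 2], [-7, 1]]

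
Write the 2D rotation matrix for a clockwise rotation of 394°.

Rotation matrix formula: [[cos θ, -sin θ], [sin θ, cos θ]]
A clockwise rotation by 394° is equivalent to a counterclockwise rotation by -394°.
For θ = -394°:
cos(-394°) = 0.8290
sin(-394°) = -0.5592
Result: [[0.8290, 0.5592], [-0.5592, 0.8290]]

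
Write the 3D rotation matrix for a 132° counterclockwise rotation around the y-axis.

Rotation matrix for counterclockwise 132° around y-axis:
cos(132°) = -0.6691, sin(132°) = 0.7431
Result: [[-0.6691, 0, 0.7431], [0, 1, 0], [-0.7431, 0, -0.6691]]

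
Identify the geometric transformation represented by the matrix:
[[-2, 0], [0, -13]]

This matrix represents: non-uniform scaling by sx = -2, sy = -13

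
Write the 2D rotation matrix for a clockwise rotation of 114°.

Rotation matrix formula: [[cos θ, -sin θ], [sin θ, cos θ]]
A clockwise rotation by 114° is equivalent to a counterclockwise rotation by -114°.
For θ = -114°:
cos(-114°) = -0.4067
sin(-114°) = -0.9135
Result: [[-0.4067, 0.9135], [-0.9135, -0.4067]]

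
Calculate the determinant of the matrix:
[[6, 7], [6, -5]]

For a 2×2 matrix [[a, b], [c, d]], det = ad - bc
det = (6)(-5) - (7)(6) = -30 - 42 = -72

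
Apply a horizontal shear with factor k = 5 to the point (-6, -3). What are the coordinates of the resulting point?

Shear matrix for horizontal shear with factor k = 5:
[[1, 5], [0, 1]]
Result: (-6, -3) → (-21, -3)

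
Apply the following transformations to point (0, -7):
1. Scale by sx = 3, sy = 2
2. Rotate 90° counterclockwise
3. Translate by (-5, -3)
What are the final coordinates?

Step 1: Scale → (0, -14)
Step 2: Rotate 90° → (14, 0)
Step 3: Translate → (9, -3)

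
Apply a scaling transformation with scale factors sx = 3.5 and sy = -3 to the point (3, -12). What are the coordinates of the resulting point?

Scaling matrix:
[[3.50, 0], [0, -3]]
Result: (3 × 3.5, -12 × -3) = (10.5, 36)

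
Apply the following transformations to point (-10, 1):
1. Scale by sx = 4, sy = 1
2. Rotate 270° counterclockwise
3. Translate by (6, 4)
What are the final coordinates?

Step 1: Scale → (-40, 1)
Step 2: Rotate 270° → (1, 40)
Step 3: Translate → (7, 44)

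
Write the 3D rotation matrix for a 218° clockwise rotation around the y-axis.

Rotation matrix for clockwise 218° around y-axis:
A clockwise rotation by 218° is a counterclockwise rotation by -218°.
cos(-218°) = -0.7880, sin(-218°) = 0.6157
Result: [[-0.7880, 0, 0.6157], [0, 1, 0], [-0.6157, 0, -0.7880]]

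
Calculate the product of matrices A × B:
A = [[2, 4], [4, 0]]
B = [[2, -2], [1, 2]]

Matrix multiplication:
C[0][0] = 2×2 + 4×1 = 8
C[0][1] = 2×-2 + 4×2 = 4
C[1][0] = 4×2 + 0×1 = 8
C[1][1] = 4×-2 + 0×2 = -8
Result: [[8, 4], [8, -8]]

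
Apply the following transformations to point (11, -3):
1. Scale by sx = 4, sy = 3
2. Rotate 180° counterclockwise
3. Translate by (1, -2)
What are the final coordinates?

Step 1: Scale → (44, -9)
Step 2: Rotate 180° → (-44, 9)
Step 3: Translate → (-43, 7)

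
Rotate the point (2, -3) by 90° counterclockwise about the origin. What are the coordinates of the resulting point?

Rotation matrix for 90°: [[cos 90°, -sin 90°], [sin 90°, cos 90°]] = [[0, -1], [1, 0]]
[[0, -1], [1, 0]] × [2, -3]ᵀ = [3, 2]ᵀ
Result: (3, 2)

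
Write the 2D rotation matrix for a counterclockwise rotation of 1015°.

Rotation matrix formula: [[cos θ, -sin θ], [sin θ, cos θ]]
For θ = 1015°:
cos(1015°) = 0.4226
sin(1015°) = -0.9063
Result: [[0.4226, 0.9063], [-0.9063, 0.4226]]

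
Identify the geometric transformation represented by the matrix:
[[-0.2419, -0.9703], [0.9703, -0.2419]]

This matrix represents: rotation by 104° counterclockwise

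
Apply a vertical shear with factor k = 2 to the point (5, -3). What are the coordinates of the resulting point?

Shear matrix for vertical shear with factor k = 2:
[[1, 0], [2, 1]]
Result: (5, -3) → (5, 7)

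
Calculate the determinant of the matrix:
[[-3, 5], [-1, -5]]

For a 2×2 matrix [[a, b], [c, d]], det = ad - bc
det = (-3)(-5) - (5)(-1) = 15 - -5 = 20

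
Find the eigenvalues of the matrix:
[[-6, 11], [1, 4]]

Characteristic equation: det(A - λI) = 0
λ² - (trace)λ + (det) = 0
trace = -6 + 4 = -2, det = (-6)(4) - (11)(1) = -35
λ² - (-2)λ + (-35) = 0
λ = (-2 ± √((-2)² - 4·(-35))) / 2 = (-2 ± √144) / 2
Solving: λ = -7, 5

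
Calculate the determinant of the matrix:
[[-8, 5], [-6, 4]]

For a 2×2 matrix [[a, b], [c, d]], det = ad - bc
det = (-8)(4) - (5)(-6) = -32 - -30 = -2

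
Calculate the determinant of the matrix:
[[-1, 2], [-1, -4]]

For a 2×2 matrix [[a, b], [c, d]], det = ad - bc
det = (-1)(-4) - (2)(-1) = 4 - -2 = 6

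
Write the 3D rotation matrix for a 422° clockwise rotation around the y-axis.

Rotation matrix for clockwise 422° around y-axis:
A clockwise rotation by 422° is a counterclockwise rotation by -422°.
cos(-422°) = 0.4695, sin(-422°) = -0.8829
Result: [[0.4695, 0, -0.8829], [0, 1, 0], [0.8829, 0, 0.4695]]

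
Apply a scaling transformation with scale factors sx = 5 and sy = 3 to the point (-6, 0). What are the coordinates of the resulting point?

Scaling matrix:
[[5, 0], [0, 3]]
Result: (-6 × 5, 0 × 3) = (-30, 0)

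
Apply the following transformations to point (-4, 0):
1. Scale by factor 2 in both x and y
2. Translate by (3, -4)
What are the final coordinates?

Step 1: Scale (-4, 0) by 2 → (-8, 0)
Step 2: Translate by (3, -4) → (-5, -4)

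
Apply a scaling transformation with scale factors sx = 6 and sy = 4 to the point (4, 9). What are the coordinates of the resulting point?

Scaling matrix:
[[6, 0], [0, 4]]
Result: (4 × 6, 9 × 4) = (24, 36)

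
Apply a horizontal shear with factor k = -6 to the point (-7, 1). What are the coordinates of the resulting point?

Shear matrix for horizontal shear with factor k = -6:
[[1, -6], [0, 1]]
Result: (-7, 1) → (-13, 1)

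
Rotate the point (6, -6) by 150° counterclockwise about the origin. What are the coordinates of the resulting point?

Rotation matrix for 150°: [[cos 150°, -sin 150°], [sin 150°, cos 150°]] ≈ [[-0.866025, -0.500000], [0.500000, -0.866025]]
[[-0.866025, -0.500000], [0.500000, -0.866025]] × [6, -6]ᵀ ≈ [-2.1962, 8.1962]ᵀ
Result: (-2.1962, 8.1962)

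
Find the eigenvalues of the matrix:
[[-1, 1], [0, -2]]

Characteristic equation: det(A - λI) = 0
λ² - (trace)λ + (det) = 0
trace = -1 + -2 = -3, det = (-1)(-2) - (1)(0) = 2
λ² - (-3)λ + (2) = 0
λ = (-3 ± √((-3)² - 4·(2))) / 2 = (-3 ± √1) / 2
Solving: λ = -2, -1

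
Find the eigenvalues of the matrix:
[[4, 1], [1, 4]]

Characteristic equation: det(A - λI) = 0
λ² - (trace)λ + (det) = 0
trace = 4 + 4 = 8, det = (4)(4) - (1)(1) = 15
λ² - (8)λ + (15) = 0
λ = (8 ± √((8)² - 4·(15))) / 2 = (8 ± √4) / 2
Solving: λ = 3, 5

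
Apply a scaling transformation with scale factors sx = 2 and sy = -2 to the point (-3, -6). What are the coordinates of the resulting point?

Scaling matrix:
[[2, 0], [0, -2]]
Result: (-3 × 2, -6 × -2) = (-6, 12)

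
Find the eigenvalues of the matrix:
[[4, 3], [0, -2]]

Characteristic equation: det(A - λI) = 0
λ² - (trace)λ + (det) = 0
trace = 4 + -2 = 2, det = (4)(-2) - (3)(0) = -8
λ² - (2)λ + (-8) = 0
λ = (2 ± √((2)² - 4·(-8))) / 2 = (2 ± √36) / 2
Solving: λ = -2, 4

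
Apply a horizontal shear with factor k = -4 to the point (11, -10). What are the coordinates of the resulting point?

Shear matrix for horizontal shear with factor k = -4:
[[1, -4], [0, 1]]
Result: (11, -10) → (51, -10)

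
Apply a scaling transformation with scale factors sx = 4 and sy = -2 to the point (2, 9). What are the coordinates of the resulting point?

Scaling matrix:
[[4, 0], [0, -2]]
Result: (2 × 4, 9 × -2) = (8, -18)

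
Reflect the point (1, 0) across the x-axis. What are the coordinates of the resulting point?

Reflection across x-axis: (1, 0) → (1, 0)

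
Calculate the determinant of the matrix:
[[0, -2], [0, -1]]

For a 2×2 matrix [[a, b], [c, d]], det = ad - bc
det = (0)(-1) - (-2)(0) = 0 - 0 = 0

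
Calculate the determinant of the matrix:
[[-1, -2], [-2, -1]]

For a 2×2 matrix [[a, b], [c, d]], det = ad - bc
det = (-1)(-1) - (-2)(-2) = 1 - 4 = -3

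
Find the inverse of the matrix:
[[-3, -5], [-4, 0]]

For [[a,b],[c,d]], inverse = (1/det)·[[d,-b],[-c,a]]
det = (-3)(0) - (-5)(-4) = 0 - 20 = -20
Inverse = (1/-20)·[[0, 5], [4, -3]]
= [[0, -1/4], [-1/5, 3/20]]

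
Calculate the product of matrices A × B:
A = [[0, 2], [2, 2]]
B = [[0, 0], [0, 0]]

Matrix multiplication:
C[0][0] = 0×0 + 2×0 = 0
C[0][1] = 0×0 + 2×0 = 0
C[1][0] = 2×0 + 2×0 = 0
C[1][1] = 2×0 + 2×0 = 0
Result: [[0, 0], [0, 0]]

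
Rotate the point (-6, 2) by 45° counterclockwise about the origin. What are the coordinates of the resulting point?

Rotation matrix for 45°: [[cos 45°, -sin 45°], [sin 45°, cos 45°]] ≈ [[0.707107, -0.707107], [0.707107, 0.707107]]
[[0.707107, -0.707107], [0.707107, 0.707107]] × [-6, 2]ᵀ ≈ [-5.6569, -2.8284]ᵀ
Result: (-5.6569, -2.8284)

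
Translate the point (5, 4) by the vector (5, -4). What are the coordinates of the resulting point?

Translation by (5, -4) (homogeneous matrix [[1, 0, 5], [0, 1, -4], [0, 0, 1]]):
x' = 5 + 5 = 10
y' = 4 + -4 = 0
Result: (10, 0)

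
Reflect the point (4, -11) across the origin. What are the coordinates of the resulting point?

Reflection across origin: (4, -11) → (-4, 11)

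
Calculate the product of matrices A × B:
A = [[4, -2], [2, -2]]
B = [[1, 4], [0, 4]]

Matrix multiplication:
C[0][0] = 4×1 + -2×0 = 4
C[0][1] = 4×4 + -2×4 = 8
C[1][0] = 2×1 + -2×0 = 2
C[1][1] = 2×4 + -2×4 = 0
Result: [[4, 8], [2, 0]]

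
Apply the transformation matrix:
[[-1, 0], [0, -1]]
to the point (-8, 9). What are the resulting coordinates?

Matrix multiplication:
[[-1, 0], [0, -1]] × [-8, 9]ᵀ
= [(-1)(-8) + (0)(9), (0)(-8) + (-1)(9)]ᵀ
= [8, -9]ᵀ
Result: (8, -9)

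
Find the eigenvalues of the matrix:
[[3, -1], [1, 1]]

Characteristic equation: det(A - λI) = 0
λ² - (trace)λ + (det) = 0
trace = 3 + 1 = 4, det = (3)(1) - (-1)(1) = 4
λ² - (4)λ + (4) = 0
λ = (4 ± √((4)² - 4·(4))) / 2 = (4 ± √0) / 2
Solving: λ = 2, 2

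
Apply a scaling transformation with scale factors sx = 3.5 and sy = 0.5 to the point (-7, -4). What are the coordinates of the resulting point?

Scaling matrix:
[[3.50, 0], [0, 0.50]]
Result: (-7 × 3.5, -4 × 0.5) = (-24.5, -2)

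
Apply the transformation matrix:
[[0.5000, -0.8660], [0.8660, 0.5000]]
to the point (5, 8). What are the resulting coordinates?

Matrix multiplication:
[[0.5000, -0.8660], [0.8660, 0.5000]] × [5, 8]ᵀ
= [(0.5000)(5) + (-0.8660)(8), (0.8660)(5) + (0.5000)(8)]ᵀ
= [-4.4280, 8.3300]ᵀ
Result: (-4.4280, 8.3300)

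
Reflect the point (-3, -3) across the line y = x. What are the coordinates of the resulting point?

Reflection across line y = x: (-3, -3) → (-3, -3)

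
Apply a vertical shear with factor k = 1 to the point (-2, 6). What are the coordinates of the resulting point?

Shear matrix for vertical shear with factor k = 1:
[[1, 0], [1, 1]]
Result: (-2, 6) → (-2, 4)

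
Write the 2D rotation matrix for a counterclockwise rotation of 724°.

Rotation matrix formula: [[cos θ, -sin θ], [sin θ, cos θ]]
For θ = 724°:
cos(724°) = 0.9976
sin(724°) = 0.0698
Result: [[0.9976, -0.0698], [0.0698, 0.9976]]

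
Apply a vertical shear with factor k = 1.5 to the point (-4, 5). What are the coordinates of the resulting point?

Shear matrix for vertical shear with factor k = 1.5:
[[1, 0], [1.50, 1]]
Result: (-4, 5) → (-4, -1)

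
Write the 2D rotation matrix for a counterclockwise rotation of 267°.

Rotation matrix formula: [[cos θ, -sin θ], [sin θ, cos θ]]
For θ = 267°:
cos(267°) = -0.0523
sin(267°) = -0.9986
Result: [[-0.0523, 0.9986], [-0.9986, -0.0523]]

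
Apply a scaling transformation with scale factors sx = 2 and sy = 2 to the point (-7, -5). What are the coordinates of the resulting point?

Scaling matrix:
[[2, 0], [0, 2]]
Result: (-7 × 2, -5 × 2) = (-14, -10)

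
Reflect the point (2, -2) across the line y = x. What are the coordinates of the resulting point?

Reflection across line y = x: (2, -2) → (-2, 2)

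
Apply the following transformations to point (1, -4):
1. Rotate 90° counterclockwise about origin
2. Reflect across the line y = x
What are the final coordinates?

Step 1: Rotate 90° → (4, 1)
Step 2: Reflect across line y = x → (1, 4)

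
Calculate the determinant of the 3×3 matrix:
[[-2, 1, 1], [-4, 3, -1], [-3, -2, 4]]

Expansion along first row:
det = -2·det([[3,-1],[-2,4]]) - 1·det([[-4,-1],[-3,4]]) + 1·det([[-4,3],[-3,-2]])
    = -2·(3·4 - -1·-2) - 1·(-4·4 - -1·-3) + 1·(-4·-2 - 3·-3)
    = -2·10 - 1·-19 + 1·17
    = -20 + 19 + 17 = 16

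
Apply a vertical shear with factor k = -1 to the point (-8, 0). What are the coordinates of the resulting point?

Shear matrix for vertical shear with factor k = -1:
[[1, 0], [-1, 1]]
Result: (-8, 0) → (-8, 8)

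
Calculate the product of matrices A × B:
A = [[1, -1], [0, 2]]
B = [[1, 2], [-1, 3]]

Matrix multiplication:
C[0][0] = 1×1 + -1×-1 = 2
C[0][1] = 1×2 + -1×3 = -1
C[1][0] = 0×1 + 2×-1 = -2
C[1][1] = 0×2 + 2×3 = 6
Result: [[2, -1], [-2, 6]]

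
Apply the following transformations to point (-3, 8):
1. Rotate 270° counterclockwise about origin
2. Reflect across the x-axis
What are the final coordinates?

Step 1: Rotate 270° → (8, 3)
Step 2: Reflect across x-axis → (8, -3)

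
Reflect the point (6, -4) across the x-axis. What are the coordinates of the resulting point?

Reflection across x-axis: (6, -4) → (6, 4)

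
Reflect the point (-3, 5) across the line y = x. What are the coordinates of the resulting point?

Reflection across line y = x: (-3, 5) → (5, -3)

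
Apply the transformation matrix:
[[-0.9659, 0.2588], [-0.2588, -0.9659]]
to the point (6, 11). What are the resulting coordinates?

Matrix multiplication:
[[-0.9659, 0.2588], [-0.2588, -0.9659]] × [6, 11]ᵀ
= [(-0.9659)(6) + (0.2588)(11), (-0.2588)(6) + (-0.9659)(11)]ᵀ
= [-2.9486, -12.1777]ᵀ
Result: (-2.9486, -12.1777)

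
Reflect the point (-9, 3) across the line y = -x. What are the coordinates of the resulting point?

Reflection across line y = -x: (-9, 3) → (-3, 9)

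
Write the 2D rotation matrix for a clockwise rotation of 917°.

Rotation matrix formula: [[cos θ, -sin θ], [sin θ, cos θ]]
A clockwise rotation by 917° is equivalent to a counterclockwise rotation by -917°.
For θ = -917°:
cos(-917°) = -0.9563
sin(-917°) = 0.2924
Result: [[-0.9563, -0.2924], [0.2924, -0.9563]]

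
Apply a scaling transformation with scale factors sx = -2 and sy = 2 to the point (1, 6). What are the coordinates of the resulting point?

Scaling matrix:
[[-2, 0], [0, 2]]
Result: (1 × -2, 6 × 2) = (-2, 12)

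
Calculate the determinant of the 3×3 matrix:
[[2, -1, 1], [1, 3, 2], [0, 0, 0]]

Expansion along first row:
det = 2·det([[3,2],[0,0]]) - -1·det([[1,2],[0,0]]) + 1·det([[1,3],[0,0]])
    = 2·(3·0 - 2·0) - -1·(1·0 - 2·0) + 1·(1·0 - 3·0)
    = 2·0 - -1·0 + 1·0
    = 0 + 0 + 0 = 0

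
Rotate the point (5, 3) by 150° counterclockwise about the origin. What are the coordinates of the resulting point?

Rotation matrix for 150°: [[cos 150°, -sin 150°], [sin 150°, cos 150°]] ≈ [[-0.866025, -0.500000], [0.500000, -0.866025]]
[[-0.866025, -0.500000], [0.500000, -0.866025]] × [5, 3]ᵀ ≈ [-5.8301, -0.0981]ᵀ
Result: (-5.8301, -0.0981)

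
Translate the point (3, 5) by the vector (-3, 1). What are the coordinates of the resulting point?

Translation by (-3, 1) (homogeneous matrix [[1, 0, -3], [0, 1, 1], [0, 0, 1]]):
x' = 3 + -3 = 0
y' = 5 + 1 = 6
Result: (0, 6)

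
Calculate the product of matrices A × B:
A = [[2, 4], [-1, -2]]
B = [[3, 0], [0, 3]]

Matrix multiplication:
C[0][0] = 2×3 + 4×0 = 6
C[0][1] = 2×0 + 4×3 = 12
C[1][0] = -1×3 + -2×0 = -3
C[1][1] = -1×0 + -2×3 = -6
Result: [[6, 12], [-3, -6]]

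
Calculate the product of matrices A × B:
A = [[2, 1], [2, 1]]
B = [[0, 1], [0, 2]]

Matrix multiplication:
C[0][0] = 2×0 + 1×0 = 0
C[0][1] = 2×1 + 1×2 = 4
C[1][0] = 2×0 + 1×0 = 0
C[1][1] = 2×1 + 1×2 = 4
Result: [[0, 4], [0, 4]]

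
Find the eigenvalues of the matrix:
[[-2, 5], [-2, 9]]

Characteristic equation: det(A - λI) = 0
λ² - (trace)λ + (det) = 0
trace = -2 + 9 = 7, det = (-2)(9) - (5)(-2) = -8
λ² - (7)λ + (-8) = 0
λ = (7 ± √((7)² - 4·(-8))) / 2 = (7 ± √81) / 2
Solving: λ = -1, 8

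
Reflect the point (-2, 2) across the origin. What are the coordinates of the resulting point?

Reflection across origin: (-2, 2) → (2, -2)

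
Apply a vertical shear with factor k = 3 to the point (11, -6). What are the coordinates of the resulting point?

Shear matrix for vertical shear with factor k = 3:
[[1, 0], [3, 1]]
Result: (11, -6) → (11, 27)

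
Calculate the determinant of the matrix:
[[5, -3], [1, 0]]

For a 2×2 matrix [[a, b], [c, d]], det = ad - bc
det = (5)(0) - (-3)(1) = 0 - -3 = 3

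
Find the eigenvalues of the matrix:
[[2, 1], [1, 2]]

Characteristic equation: det(A - λI) = 0
λ² - (trace)λ + (det) = 0
trace = 2 + 2 = 4, det = (2)(2) - (1)(1) = 3
λ² - (4)λ + (3) = 0
λ = (4 ± √((4)² - 4·(3))) / 2 = (4 ± √4) / 2
Solving: λ = 1, 3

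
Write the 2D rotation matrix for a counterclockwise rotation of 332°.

Rotation matrix formula: [[cos θ, -sin θ], [sin θ, cos θ]]
For θ = 332°:
cos(332°) = 0.8829
sin(332°) = -0.4695
Result: [[0.8829, 0.4695], [-0.4695, 0.8829]]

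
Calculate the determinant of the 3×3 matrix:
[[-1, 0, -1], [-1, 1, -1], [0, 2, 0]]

Expansion along first row:
det = -1·det([[1,-1],[2,0]]) - 0·det([[-1,-1],[0,0]]) + -1·det([[-1,1],[0,2]])
    = -1·(1·0 - -1·2) - 0·(-1·0 - -1·0) + -1·(-1·2 - 1·0)
    = -1·2 - 0·0 + -1·-2
    = -2 + 0 + 2 = 0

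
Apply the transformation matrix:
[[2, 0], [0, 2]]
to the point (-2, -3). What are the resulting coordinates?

Matrix multiplication:
[[2, 0], [0, 2]] × [-2, -3]ᵀ
= [(2)(-2) + (0)(-3), (0)(-2) + (2)(-3)]ᵀ
= [-4, -6]ᵀ
Result: (-4, -6)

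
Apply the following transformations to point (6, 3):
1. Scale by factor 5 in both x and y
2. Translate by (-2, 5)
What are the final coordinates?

Step 1: Scale (6, 3) by 5 → (30, 15)
Step 2: Translate by (-2, 5) → (28, 20)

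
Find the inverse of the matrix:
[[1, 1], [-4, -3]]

For [[a,b],[c,d]], inverse = (1/det)·[[d,-b],[-c,a]]
det = (1)(-3) - (1)(-4) = -3 - -4 = 1
Inverse = [[-3, -1], [4, 1]]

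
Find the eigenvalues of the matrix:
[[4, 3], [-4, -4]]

Characteristic equation: det(A - λI) = 0
λ² - (trace)λ + (det) = 0
trace = 4 + -4 = 0, det = (4)(-4) - (3)(-4) = -4
λ² - (0)λ + (-4) = 0
λ = (0 ± √((0)² - 4·(-4))) / 2 = (0 ± √16) / 2
Solving: λ = -2, 2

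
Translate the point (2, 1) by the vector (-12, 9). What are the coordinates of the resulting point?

Translation by (-12, 9) (homogeneous matrix [[1, 0, -12], [0, 1, 9], [0, 0, 1]]):
x' = 2 + -12 = -10
y' = 1 + 9 = 10
Result: (-10, 10)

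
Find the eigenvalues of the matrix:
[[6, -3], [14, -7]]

Characteristic equation: det(A - λI) = 0
λ² - (trace)λ + (det) = 0
trace = 6 + -7 = -1, det = (6)(-7) - (-3)(14) = 0
λ² - (-1)λ + (0) = 0
λ = (-1 ± √((-1)² - 4·(0))) / 2 = (-1 ± √1) / 2
Solving: λ = -1, 0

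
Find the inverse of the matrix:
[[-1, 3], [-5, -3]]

For [[a,b],[c,d]], inverse = (1/det)·[[d,-b],[-c,a]]
det = (-1)(-3) - (3)(-5) = 3 - -15 = 18
Inverse = (1/18)·[[-3, -3], [5, -1]]
= [[-1/6, -1/6], [5/18, -1/18]]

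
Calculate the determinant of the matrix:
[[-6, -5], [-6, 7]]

For a 2×2 matrix [[a, b], [c, d]], det = ad - bc
det = (-6)(7) - (-5)(-6) = -42 - 30 = -72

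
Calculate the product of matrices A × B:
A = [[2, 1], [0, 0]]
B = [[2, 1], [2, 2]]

Matrix multiplication:
C[0][0] = 2×2 + 1×2 = 6
C[0][1] = 2×1 + 1×2 = 4
C[1][0] = 0×2 + 0×2 = 0
C[1][1] = 0×1 + 0×2 = 0
Result: [[6, 4], [0, 0]]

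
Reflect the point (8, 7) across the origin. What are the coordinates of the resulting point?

Reflection across origin: (8, 7) → (-8, -7)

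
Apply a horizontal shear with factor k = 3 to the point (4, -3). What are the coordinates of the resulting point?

Shear matrix for horizontal shear with factor k = 3:
[[1, 3], [0, 1]]
Result: (4, -3) → (-5, -3)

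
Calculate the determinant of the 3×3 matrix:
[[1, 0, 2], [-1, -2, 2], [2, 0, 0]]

Expansion along first row:
det = 1·det([[-2,2],[0,0]]) - 0·det([[-1,2],[2,0]]) + 2·det([[-1,-2],[2,0]])
    = 1·(-2·0 - 2·0) - 0·(-1·0 - 2·2) + 2·(-1·0 - -2·2)
    = 1·0 - 0·-4 + 2·4
    = 0 + 0 + 8 = 8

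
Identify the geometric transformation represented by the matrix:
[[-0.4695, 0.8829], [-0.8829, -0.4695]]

This matrix represents: rotation by 242° counterclockwise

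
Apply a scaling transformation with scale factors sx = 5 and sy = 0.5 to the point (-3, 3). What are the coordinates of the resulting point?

Scaling matrix:
[[5, 0], [0, 0.50]]
Result: (-3 × 5, 3 × 0.5) = (-15, 1.5)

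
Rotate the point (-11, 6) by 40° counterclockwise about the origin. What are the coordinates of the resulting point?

Rotation matrix for 40°: [[cos 40°, -sin 40°], [sin 40°, cos 40°]] ≈ [[0.766044, -0.642788], [0.642788, 0.766044]]
[[0.766044, -0.642788], [0.642788, 0.766044]] × [-11, 6]ᵀ ≈ [-12.2832, -2.4744]ᵀ
Result: (-12.2832, -2.4744)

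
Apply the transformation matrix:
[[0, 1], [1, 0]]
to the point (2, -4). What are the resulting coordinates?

Matrix multiplication:
[[0, 1], [1, 0]] × [2, -4]ᵀ
= [(0)(2) + (1)(-4), (1)(2) + (0)(-4)]ᵀ
= [-4, 2]ᵀ
Result: (-4, 2)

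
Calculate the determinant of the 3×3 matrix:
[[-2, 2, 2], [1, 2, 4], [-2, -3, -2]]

Expansion along first row:
det = -2·det([[2,4],[-3,-2]]) - 2·det([[1,4],[-2,-2]]) + 2·det([[1,2],[-2,-3]])
    = -2·(2·-2 - 4·-3) - 2·(1·-2 - 4·-2) + 2·(1·-3 - 2·-2)
    = -2·8 - 2·6 + 2·1
    = -16 + -12 + 2 = -26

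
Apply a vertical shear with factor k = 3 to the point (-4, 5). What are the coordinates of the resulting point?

Shear matrix for vertical shear with factor k = 3:
[[1, 0], [3, 1]]
Result: (-4, 5) → (-4, -7)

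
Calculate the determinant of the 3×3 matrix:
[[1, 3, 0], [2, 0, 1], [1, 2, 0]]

Expansion along first row:
det = 1·det([[0,1],[2,0]]) - 3·det([[2,1],[1,0]]) + 0·det([[2,0],[1,2]])
    = 1·(0·0 - 1·2) - 3·(2·0 - 1·1) + 0·(2·2 - 0·1)
    = 1·-2 - 3·-1 + 0·4
    = -2 + 3 + 0 = 1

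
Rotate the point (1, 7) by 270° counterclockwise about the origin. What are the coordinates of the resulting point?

Rotation matrix for 270°: [[cos 270°, -sin 270°], [sin 270°, cos 270°]] = [[0, 1], [-1, 0]]
[[0, 1], [-1, 0]] × [1, 7]ᵀ = [7, -1]ᵀ
Result: (7, -1)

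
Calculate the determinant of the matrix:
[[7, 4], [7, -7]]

For a 2×2 matrix [[a, b], [c, d]], det = ad - bc
det = (7)(-7) - (4)(7) = -49 - 28 = -77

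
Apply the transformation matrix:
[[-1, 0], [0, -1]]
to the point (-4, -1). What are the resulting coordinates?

Matrix multiplication:
[[-1, 0], [0, -1]] × [-4, -1]ᵀ
= [(-1)(-4) + (0)(-1), (0)(-4) + (-1)(-1)]ᵀ
= [4, 1]ᵀ
Result: (4, 1)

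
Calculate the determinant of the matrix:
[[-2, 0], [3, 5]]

For a 2×2 matrix [[a, b], [c, d]], det = ad - bc
det = (-2)(5) - (0)(3) = -10 - 0 = -10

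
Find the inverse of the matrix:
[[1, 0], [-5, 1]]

For [[a,b],[c,d]], inverse = (1/det)·[[d,-b],[-c,a]]
det = (1)(1) - (0)(-5) = 1 - 0 = 1
Inverse = [[1, 0], [5, 1]]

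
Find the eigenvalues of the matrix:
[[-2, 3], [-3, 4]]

Characteristic equation: det(A - λI) = 0
λ² - (trace)λ + (det) = 0
trace = -2 + 4 = 2, det = (-2)(4) - (3)(-3) = 1
λ² - (2)λ + (1) = 0
λ = (2 ± √((2)² - 4·(1))) / 2 = (2 ± √0) / 2
Solving: λ = 1, 1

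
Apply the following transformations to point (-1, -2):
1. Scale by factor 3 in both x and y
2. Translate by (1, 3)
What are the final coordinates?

Step 1: Scale (-1, -2) by 3 → (-3, -6)
Step 2: Translate by (1, 3) → (-2, -3)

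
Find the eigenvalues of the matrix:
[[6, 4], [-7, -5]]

Characteristic equation: det(A - λI) = 0
λ² - (trace)λ + (det) = 0
trace = 6 + -5 = 1, det = (6)(-5) - (4)(-7) = -2
λ² - (1)λ + (-2) = 0
λ = (1 ± √((1)² - 4·(-2))) / 2 = (1 ± √9) / 2
Solving: λ = -1, 2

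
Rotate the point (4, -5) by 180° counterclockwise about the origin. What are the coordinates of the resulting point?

Rotation matrix for 180°: [[cos 180°, -sin 180°], [sin 180°, cos 180°]] = [[-1, 0], [0, -1]]
[[-1, 0], [0, -1]] × [4, -5]ᵀ = [-4, 5]ᵀ
Result: (-4, 5)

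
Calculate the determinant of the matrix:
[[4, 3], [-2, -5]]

For a 2×2 matrix [[a, b], [c, d]], det = ad - bc
det = (4)(-5) - (3)(-2) = -20 - -6 = -14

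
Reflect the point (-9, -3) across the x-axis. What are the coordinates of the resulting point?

Reflection across x-axis: (-9, -3) → (-9, 3)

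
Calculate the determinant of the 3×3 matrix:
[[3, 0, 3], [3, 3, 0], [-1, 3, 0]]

Expansion along first row:
det = 3·det([[3,0],[3,0]]) - 0·det([[3,0],[-1,0]]) + 3·det([[3,3],[-1,3]])
    = 3·(3·0 - 0·3) - 0·(3·0 - 0·-1) + 3·(3·3 - 3·-1)
    = 3·0 - 0·0 + 3·12
    = 0 + 0 + 36 = 36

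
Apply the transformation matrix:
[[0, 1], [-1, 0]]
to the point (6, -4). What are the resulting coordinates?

Matrix multiplication:
[[0, 1], [-1, 0]] × [6, -4]ᵀ
= [(0)(6) + (1)(-4), (-1)(6) + (0)(-4)]ᵀ
= [-4, -6]ᵀ
Result: (-4, -6)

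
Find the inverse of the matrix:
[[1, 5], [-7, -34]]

For [[a,b],[c,d]], inverse = (1/det)·[[d,-b],[-c,a]]
det = (1)(-34) - (5)(-7) = -34 - -35 = 1
Inverse = [[-34, -5], [7, 1]]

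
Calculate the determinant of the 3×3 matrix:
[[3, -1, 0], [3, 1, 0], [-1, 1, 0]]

Expansion along first row:
det = 3·det([[1,0],[1,0]]) - -1·det([[3,0],[-1,0]]) + 0·det([[3,1],[-1,1]])
    = 3·(1·0 - 0·1) - -1·(3·0 - 0·-1) + 0·(3·1 - 1·-1)
    = 3·0 - -1·0 + 0·4
    = 0 + 0 + 0 = 0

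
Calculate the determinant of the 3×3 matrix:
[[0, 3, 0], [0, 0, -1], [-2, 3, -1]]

Expansion along first row:
det = 0·det([[0,-1],[3,-1]]) - 3·det([[0,-1],[-2,-1]]) + 0·det([[0,0],[-2,3]])
    = 0·(0·-1 - -1·3) - 3·(0·-1 - -1·-2) + 0·(0·3 - 0·-2)
    = 0·3 - 3·-2 + 0·0
    = 0 + 6 + 0 = 6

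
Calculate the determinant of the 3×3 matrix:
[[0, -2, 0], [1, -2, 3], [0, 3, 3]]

Expansion along first row:
det = 0·det([[-2,3],[3,3]]) - -2·det([[1,3],[0,3]]) + 0·det([[1,-2],[0,3]])
    = 0·(-2·3 - 3·3) - -2·(1·3 - 3·0) + 0·(1·3 - -2·0)
    = 0·-15 - -2·3 + 0·3
    = 0 + 6 + 0 = 6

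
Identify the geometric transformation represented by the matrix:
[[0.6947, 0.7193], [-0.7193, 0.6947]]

This matrix represents: rotation by 314° counterclockwise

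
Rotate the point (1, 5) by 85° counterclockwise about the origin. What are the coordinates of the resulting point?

Rotation matrix for 85°: [[cos 85°, -sin 85°], [sin 85°, cos 85°]] ≈ [[0.087156, -0.996195], [0.996195, 0.087156]]
[[0.087156, -0.996195], [0.996195, 0.087156]] × [1, 5]ᵀ ≈ [-4.8938, 1.4320]ᵀ
Result: (-4.8938, 1.4320)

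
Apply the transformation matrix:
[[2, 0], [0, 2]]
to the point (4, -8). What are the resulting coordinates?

Matrix multiplication:
[[2, 0], [0, 2]] × [4, -8]ᵀ
= [(2)(4) + (0)(-8), (0)(4) + (2)(-8)]ᵀ
= [8, -16]ᵀ
Result: (8, -16)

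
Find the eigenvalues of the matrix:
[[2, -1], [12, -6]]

Characteristic equation: det(A - λI) = 0
λ² - (trace)λ + (det) = 0
trace = 2 + -6 = -4, det = (2)(-6) - (-1)(12) = 0
λ² - (-4)λ + (0) = 0
λ = (-4 ± √((-4)² - 4·(0))) / 2 = (-4 ± √16) / 2
Solving: λ = -4, 0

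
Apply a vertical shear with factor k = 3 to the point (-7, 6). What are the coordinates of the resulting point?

Shear matrix for vertical shear with factor k = 3:
[[1, 0], [3, 1]]
Result: (-7, 6) → (-7, -15)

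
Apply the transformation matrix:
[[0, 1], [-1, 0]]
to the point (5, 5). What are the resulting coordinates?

Matrix multiplication:
[[0, 1], [-1, 0]] × [5, 5]ᵀ
= [(0)(5) + (1)(5), (-1)(5) + (0)(5)]ᵀ
= [5, -5]ᵀ
Result: (5, -5)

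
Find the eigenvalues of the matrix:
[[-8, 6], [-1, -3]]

Characteristic equation: det(A - λI) = 0
λ² - (trace)λ + (det) = 0
trace = -8 + -3 = -11, det = (-8)(-3) - (6)(-1) = 30
λ² - (-11)λ + (30) = 0
λ = (-11 ± √((-11)² - 4·(30))) / 2 = (-11 ± √1) / 2
Solving: λ = -6, -5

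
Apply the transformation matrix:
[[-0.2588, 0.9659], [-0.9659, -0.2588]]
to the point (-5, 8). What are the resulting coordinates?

Matrix multiplication:
[[-0.2588, 0.9659], [-0.9659, -0.2588]] × [-5, 8]ᵀ
= [(-0.2588)(-5) + (0.9659)(8), (-0.9659)(-5) + (-0.2588)(8)]ᵀ
= [9.0212, 2.7591]ᵀ
Result: (9.0212, 2.7591)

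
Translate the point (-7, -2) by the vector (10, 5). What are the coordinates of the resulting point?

Translation by (10, 5) (homogeneous matrix [[1, 0, 10], [0, 1, 5], [0, 0, 1]]):
x' = -7 + 10 = 3
y' = -2 + 5 = 3
Result: (3, 3)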